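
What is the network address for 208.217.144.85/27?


IP:   11010000.11011001.10010000.01010101
Mask: 11111111.11111111.11111111.11100000
AND operation:
Net:  11010000.11011001.10010000.01000000
Network: 208.217.144.64/27


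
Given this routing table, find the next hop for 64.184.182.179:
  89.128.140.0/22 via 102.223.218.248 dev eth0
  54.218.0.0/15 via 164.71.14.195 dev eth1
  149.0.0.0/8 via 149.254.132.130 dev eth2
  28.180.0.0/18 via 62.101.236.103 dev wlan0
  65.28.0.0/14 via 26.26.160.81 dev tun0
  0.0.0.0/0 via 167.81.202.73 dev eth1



Longest prefix match for 64.184.182.179:
  /22 89.128.140.0: no
  /15 54.218.0.0: no
  /8 149.0.0.0: no
  /18 28.180.0.0: no
  /14 65.28.0.0: no
  /0 0.0.0.0: MATCH
Selected: next-hop 167.81.202.73 via eth1 (matched /0)


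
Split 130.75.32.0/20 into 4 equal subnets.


New prefix = 20 + 2 = 22
Each subnet has 1024 addresses
  130.75.32.0/22
  130.75.36.0/22
  130.75.40.0/22
  130.75.44.0/22
Subnets: 130.75.32.0/22, 130.75.36.0/22, 130.75.40.0/22, 130.75.44.0/22


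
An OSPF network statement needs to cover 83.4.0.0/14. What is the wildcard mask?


Subnet mask: 255.252.0.0
Wildcard = 255.255.255.255 - subnet mask
255 - 255 = 0
255 - 252 = 3
255 - 0 = 255
255 - 0 = 255
Wildcard: 0.3.255.255


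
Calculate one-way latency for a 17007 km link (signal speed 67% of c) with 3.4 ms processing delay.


Speed = 0.67 * 3e5 km/s = 201000 km/s
Propagation delay = 17007 / 201000 = 0.0846 s = 84.6119 ms
Processing delay = 3.4 ms
Total one-way latency = 88.0119 ms


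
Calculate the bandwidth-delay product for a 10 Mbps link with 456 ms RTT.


BDP = bandwidth * RTT
= 10 Mbps * 456 ms
= 10 * 1e6 * 456 / 1000 bits
= 4560000 bits
= 570000 bytes
= 556.6406 KB
BDP = 4560000 bits (570000 bytes)


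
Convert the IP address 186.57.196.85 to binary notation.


186 = 10111010
57 = 00111001
196 = 11000100
85 = 01010101
Binary: 10111010.00111001.11000100.01010101


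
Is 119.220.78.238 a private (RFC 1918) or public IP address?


RFC 1918 private ranges:
  10.0.0.0/8 (10.0.0.0 - 10.255.255.255)
  172.16.0.0/12 (172.16.0.0 - 172.31.255.255)
  192.168.0.0/16 (192.168.0.0 - 192.168.255.255)
Public (not in any RFC 1918 range)


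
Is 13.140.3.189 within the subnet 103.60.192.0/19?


Subnet network: 103.60.192.0
Test IP AND mask: 13.140.0.0
No, 13.140.3.189 is not in 103.60.192.0/19


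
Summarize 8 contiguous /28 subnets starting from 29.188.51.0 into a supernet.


Original prefix: /28
Number of subnets: 8 = 2^3
New prefix = 28 - 3 = 25
Supernet: 29.188.51.0/25


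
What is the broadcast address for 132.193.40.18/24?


Network: 132.193.40.0/24
Host bits = 8
Set all host bits to 1:
Broadcast: 132.193.40.255


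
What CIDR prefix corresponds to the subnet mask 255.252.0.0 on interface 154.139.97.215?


Binary: 11111111.11111100.00000000.00000000
Count leading 1s
Prefix: /14


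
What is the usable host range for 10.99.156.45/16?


Network: 10.99.0.0
Broadcast: 10.99.255.255
First usable = network + 1
Last usable = broadcast - 1
Range: 10.99.0.1 to 10.99.255.254


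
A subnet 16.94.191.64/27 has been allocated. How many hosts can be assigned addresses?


Host bits = 32 - 27 = 5
Total addresses = 2^5 = 32
Usable = total - 2 (network and broadcast)
Usable hosts: 30


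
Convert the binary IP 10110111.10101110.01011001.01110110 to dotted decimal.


10110111 = 183
10101110 = 174
01011001 = 89
01110110 = 118
IP: 183.174.89.118


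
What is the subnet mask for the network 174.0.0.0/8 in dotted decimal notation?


/8 means 8 network bits, 24 host bits
Binary: 11111111000000000000000000000000
Mask: 255.0.0.0


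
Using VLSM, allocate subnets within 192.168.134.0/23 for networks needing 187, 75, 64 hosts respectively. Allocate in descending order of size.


187 hosts -> /24 (254 usable): 192.168.134.0/24
75 hosts -> /25 (126 usable): 192.168.135.0/25
64 hosts -> /25 (126 usable): 192.168.135.128/25
Allocation: 192.168.134.0/24 (187 hosts, 254 usable); 192.168.135.0/25 (75 hosts, 126 usable); 192.168.135.128/25 (64 hosts, 126 usable)


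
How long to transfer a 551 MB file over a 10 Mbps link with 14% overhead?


Effective throughput = 10 * (1 - 14/100) = 8.6 Mbps
File size in Mb = 551 * 8 = 4408 Mb
Time = 4408 / 8.6
Time = 512.5581 seconds


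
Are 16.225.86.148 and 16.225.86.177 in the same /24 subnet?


Mask: 255.255.255.0
16.225.86.148 AND mask = 16.225.86.0
16.225.86.177 AND mask = 16.225.86.0
Yes, same subnet (16.225.86.0)


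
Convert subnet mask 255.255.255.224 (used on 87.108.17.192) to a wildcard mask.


Subnet mask: 255.255.255.224
Wildcard = 255.255.255.255 - subnet mask
255 - 255 = 0
255 - 255 = 0
255 - 255 = 0
255 - 224 = 31
Wildcard: 0.0.0.31


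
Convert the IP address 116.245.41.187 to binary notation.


116 = 01110100
245 = 11110101
41 = 00101001
187 = 10111011
Binary: 01110100.11110101.00101001.10111011


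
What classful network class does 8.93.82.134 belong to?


First octet: 8
Binary: 00001000
0xxxxxxx -> Class A (1-126)
Class A, default mask 255.0.0.0 (/8)


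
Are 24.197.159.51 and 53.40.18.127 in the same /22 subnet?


Mask: 255.255.252.0
24.197.159.51 AND mask = 24.197.156.0
53.40.18.127 AND mask = 53.40.16.0
No, different subnets (24.197.156.0 vs 53.40.16.0)


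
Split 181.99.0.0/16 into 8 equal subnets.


New prefix = 16 + 3 = 19
Each subnet has 8192 addresses
  181.99.0.0/19
  181.99.32.0/19
  181.99.64.0/19
  181.99.96.0/19
  181.99.128.0/19
  181.99.160.0/19
  181.99.192.0/19
  181.99.224.0/19
Subnets: 181.99.0.0/19, 181.99.32.0/19, 181.99.64.0/19, 181.99.96.0/19, 181.99.128.0/19, 181.99.160.0/19, 181.99.192.0/19, 181.99.224.0/19


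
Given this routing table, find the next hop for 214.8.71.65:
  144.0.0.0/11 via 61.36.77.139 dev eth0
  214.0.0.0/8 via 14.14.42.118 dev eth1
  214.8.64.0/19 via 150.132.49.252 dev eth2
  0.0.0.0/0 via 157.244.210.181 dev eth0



Longest prefix match for 214.8.71.65:
  /11 144.0.0.0: no
  /8 214.0.0.0: MATCH
  /19 214.8.64.0: MATCH
  /0 0.0.0.0: MATCH
Selected: next-hop 150.132.49.252 via eth2 (matched /19)


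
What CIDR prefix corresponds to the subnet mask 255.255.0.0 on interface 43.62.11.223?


Binary: 11111111.11111111.00000000.00000000
Count leading 1s
Prefix: /16


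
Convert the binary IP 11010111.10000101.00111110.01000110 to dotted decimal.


11010111 = 215
10000101 = 133
00111110 = 62
01000110 = 70
IP: 215.133.62.70


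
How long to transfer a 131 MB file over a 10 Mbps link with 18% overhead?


Effective throughput = 10 * (1 - 18/100) = 8.2 Mbps
File size in Mb = 131 * 8 = 1048 Mb
Time = 1048 / 8.2
Time = 127.8049 seconds


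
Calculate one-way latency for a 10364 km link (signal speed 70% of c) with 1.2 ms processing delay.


Speed = 0.7 * 3e5 km/s = 210000 km/s
Propagation delay = 10364 / 210000 = 0.0494 s = 49.3524 ms
Processing delay = 1.2 ms
Total one-way latency = 50.5524 ms


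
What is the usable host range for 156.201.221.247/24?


Network: 156.201.221.0
Broadcast: 156.201.221.255
First usable = network + 1
Last usable = broadcast - 1
Range: 156.201.221.1 to 156.201.221.254


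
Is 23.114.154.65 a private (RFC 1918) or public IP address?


RFC 1918 private ranges:
  10.0.0.0/8 (10.0.0.0 - 10.255.255.255)
  172.16.0.0/12 (172.16.0.0 - 172.31.255.255)
  192.168.0.0/16 (192.168.0.0 - 192.168.255.255)
Public (not in any RFC 1918 range)


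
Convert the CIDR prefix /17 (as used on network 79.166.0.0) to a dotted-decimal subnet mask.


/17 means 17 network bits, 15 host bits
Binary: 11111111111111111000000000000000
Mask: 255.255.128.0


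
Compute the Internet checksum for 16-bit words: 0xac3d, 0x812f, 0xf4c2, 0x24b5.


Sum all words (with carry folding):
+ 0xac3d = 0xac3d
+ 0x812f = 0x2d6d
+ 0xf4c2 = 0x2230
+ 0x24b5 = 0x46e5
One's complement: ~0x46e5
Checksum = 0xb91a


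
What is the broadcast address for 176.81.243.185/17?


Network: 176.81.128.0/17
Host bits = 15
Set all host bits to 1:
Broadcast: 176.81.255.255


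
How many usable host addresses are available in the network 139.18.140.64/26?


Host bits = 32 - 26 = 6
Total addresses = 2^6 = 64
Usable = total - 2 (network and broadcast)
Usable hosts: 62


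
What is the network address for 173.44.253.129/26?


IP:   10101101.00101100.11111101.10000001
Mask: 11111111.11111111.11111111.11000000
AND operation:
Net:  10101101.00101100.11111101.10000000
Network: 173.44.253.128/26


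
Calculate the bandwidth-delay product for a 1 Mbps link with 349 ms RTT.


BDP = bandwidth * RTT
= 1 Mbps * 349 ms
= 1 * 1e6 * 349 / 1000 bits
= 349000 bits
= 43625 bytes
= 42.6025 KB
BDP = 349000 bits (43625 bytes)


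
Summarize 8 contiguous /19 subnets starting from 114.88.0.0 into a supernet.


Original prefix: /19
Number of subnets: 8 = 2^3
New prefix = 19 - 3 = 16
Supernet: 114.88.0.0/16


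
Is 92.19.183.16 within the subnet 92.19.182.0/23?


Subnet network: 92.19.182.0
Test IP AND mask: 92.19.182.0
Yes, 92.19.183.16 is in 92.19.182.0/23


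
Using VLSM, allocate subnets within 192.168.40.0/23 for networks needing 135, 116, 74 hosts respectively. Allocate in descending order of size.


135 hosts -> /24 (254 usable): 192.168.40.0/24
116 hosts -> /25 (126 usable): 192.168.41.0/25
74 hosts -> /25 (126 usable): 192.168.41.128/25
Allocation: 192.168.40.0/24 (135 hosts, 254 usable); 192.168.41.0/25 (116 hosts, 126 usable); 192.168.41.128/25 (74 hosts, 126 usable)


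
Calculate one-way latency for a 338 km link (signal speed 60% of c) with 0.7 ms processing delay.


Speed = 0.6 * 3e5 km/s = 180000 km/s
Propagation delay = 338 / 180000 = 0.0019 s = 1.8778 ms
Processing delay = 0.7 ms
Total one-way latency = 2.5778 ms


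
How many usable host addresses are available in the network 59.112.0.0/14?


Host bits = 32 - 14 = 18
Total addresses = 2^18 = 262144
Usable = total - 2 (network and broadcast)
Usable hosts: 262142


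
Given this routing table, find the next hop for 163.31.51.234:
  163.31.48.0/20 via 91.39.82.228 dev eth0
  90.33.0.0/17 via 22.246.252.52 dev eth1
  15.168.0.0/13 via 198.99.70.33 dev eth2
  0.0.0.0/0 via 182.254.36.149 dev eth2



Longest prefix match for 163.31.51.234:
  /20 163.31.48.0: MATCH
  /17 90.33.0.0: no
  /13 15.168.0.0: no
  /0 0.0.0.0: MATCH
Selected: next-hop 91.39.82.228 via eth0 (matched /20)


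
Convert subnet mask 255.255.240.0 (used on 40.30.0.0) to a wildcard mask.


Subnet mask: 255.255.240.0
Wildcard = 255.255.255.255 - subnet mask
255 - 255 = 0
255 - 255 = 0
255 - 240 = 15
255 - 0 = 255
Wildcard: 0.0.15.255


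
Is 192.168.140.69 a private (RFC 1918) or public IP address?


RFC 1918 private ranges:
  10.0.0.0/8 (10.0.0.0 - 10.255.255.255)
  172.16.0.0/12 (172.16.0.0 - 172.31.255.255)
  192.168.0.0/16 (192.168.0.0 - 192.168.255.255)
Private (in 192.168.0.0/16)


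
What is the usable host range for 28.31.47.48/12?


Network: 28.16.0.0
Broadcast: 28.31.255.255
First usable = network + 1
Last usable = broadcast - 1
Range: 28.16.0.1 to 28.31.255.254


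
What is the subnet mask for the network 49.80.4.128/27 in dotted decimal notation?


/27 means 27 network bits, 5 host bits
Binary: 11111111111111111111111111100000
Mask: 255.255.255.224


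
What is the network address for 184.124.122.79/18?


IP:   10111000.01111100.01111010.01001111
Mask: 11111111.11111111.11000000.00000000
AND operation:
Net:  10111000.01111100.01000000.00000000
Network: 184.124.64.0/18


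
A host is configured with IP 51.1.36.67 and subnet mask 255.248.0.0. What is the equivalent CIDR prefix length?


Binary: 11111111.11111000.00000000.00000000
Count leading 1s
Prefix: /13


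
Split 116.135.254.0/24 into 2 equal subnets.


New prefix = 24 + 1 = 25
Each subnet has 128 addresses
  116.135.254.0/25
  116.135.254.128/25
Subnets: 116.135.254.0/25, 116.135.254.128/25


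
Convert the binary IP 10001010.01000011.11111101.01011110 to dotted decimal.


10001010 = 138
01000011 = 67
11111101 = 253
01011110 = 94
IP: 138.67.253.94


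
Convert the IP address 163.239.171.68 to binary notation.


163 = 10100011
239 = 11101111
171 = 10101011
68 = 01000100
Binary: 10100011.11101111.10101011.01000100


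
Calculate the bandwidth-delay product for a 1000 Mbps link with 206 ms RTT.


BDP = bandwidth * RTT
= 1000 Mbps * 206 ms
= 1000 * 1e6 * 206 / 1000 bits
= 206000000 bits
= 25750000 bytes
= 25146.4844 KB
BDP = 206000000 bits (25750000 bytes)


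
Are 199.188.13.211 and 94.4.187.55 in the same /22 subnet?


Mask: 255.255.252.0
199.188.13.211 AND mask = 199.188.12.0
94.4.187.55 AND mask = 94.4.184.0
No, different subnets (199.188.12.0 vs 94.4.184.0)


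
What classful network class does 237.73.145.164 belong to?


First octet: 237
Binary: 11101101
1110xxxx -> Class D (224-239)
Class D (multicast), default mask N/A


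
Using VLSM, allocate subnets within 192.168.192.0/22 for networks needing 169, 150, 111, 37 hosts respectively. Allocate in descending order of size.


169 hosts -> /24 (254 usable): 192.168.192.0/24
150 hosts -> /24 (254 usable): 192.168.193.0/24
111 hosts -> /25 (126 usable): 192.168.194.0/25
37 hosts -> /26 (62 usable): 192.168.194.128/26
Allocation: 192.168.192.0/24 (169 hosts, 254 usable); 192.168.193.0/24 (150 hosts, 254 usable); 192.168.194.0/25 (111 hosts, 126 usable); 192.168.194.128/26 (37 hosts, 62 usable)


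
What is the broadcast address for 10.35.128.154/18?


Network: 10.35.128.0/18
Host bits = 14
Set all host bits to 1:
Broadcast: 10.35.191.255


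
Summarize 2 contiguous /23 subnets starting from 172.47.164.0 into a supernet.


Original prefix: /23
Number of subnets: 2 = 2^1
New prefix = 23 - 1 = 22
Supernet: 172.47.164.0/22


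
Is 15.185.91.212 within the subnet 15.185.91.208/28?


Subnet network: 15.185.91.208
Test IP AND mask: 15.185.91.208
Yes, 15.185.91.212 is in 15.185.91.208/28


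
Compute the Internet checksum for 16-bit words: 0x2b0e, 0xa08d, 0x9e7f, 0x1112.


Sum all words (with carry folding):
+ 0x2b0e = 0x2b0e
+ 0xa08d = 0xcb9b
+ 0x9e7f = 0x6a1b
+ 0x1112 = 0x7b2d
One's complement: ~0x7b2d
Checksum = 0x84d2


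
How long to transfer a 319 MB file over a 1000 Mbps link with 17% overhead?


Effective throughput = 1000 * (1 - 17/100) = 830 Mbps
File size in Mb = 319 * 8 = 2552 Mb
Time = 2552 / 830
Time = 3.0747 seconds


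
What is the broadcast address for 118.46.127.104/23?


Network: 118.46.126.0/23
Host bits = 9
Set all host bits to 1:
Broadcast: 118.46.127.255


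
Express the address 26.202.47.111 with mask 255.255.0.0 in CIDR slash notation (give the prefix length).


Binary: 11111111.11111111.00000000.00000000
Count leading 1s
Prefix: /16


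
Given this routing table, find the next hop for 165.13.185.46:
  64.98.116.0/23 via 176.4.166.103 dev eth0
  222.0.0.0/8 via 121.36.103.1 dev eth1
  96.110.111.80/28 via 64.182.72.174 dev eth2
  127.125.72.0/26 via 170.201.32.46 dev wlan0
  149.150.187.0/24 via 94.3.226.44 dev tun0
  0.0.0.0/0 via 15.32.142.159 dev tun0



Longest prefix match for 165.13.185.46:
  /23 64.98.116.0: no
  /8 222.0.0.0: no
  /28 96.110.111.80: no
  /26 127.125.72.0: no
  /24 149.150.187.0: no
  /0 0.0.0.0: MATCH
Selected: next-hop 15.32.142.159 via tun0 (matched /0)


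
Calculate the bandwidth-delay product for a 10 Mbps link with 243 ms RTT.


BDP = bandwidth * RTT
= 10 Mbps * 243 ms
= 10 * 1e6 * 243 / 1000 bits
= 2430000 bits
= 303750 bytes
= 296.6309 KB
BDP = 2430000 bits (303750 bytes)


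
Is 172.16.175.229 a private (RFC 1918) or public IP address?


RFC 1918 private ranges:
  10.0.0.0/8 (10.0.0.0 - 10.255.255.255)
  172.16.0.0/12 (172.16.0.0 - 172.31.255.255)
  192.168.0.0/16 (192.168.0.0 - 192.168.255.255)
Private (in 172.16.0.0/12)


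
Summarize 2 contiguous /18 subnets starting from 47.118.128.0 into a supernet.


Original prefix: /18
Number of subnets: 2 = 2^1
New prefix = 18 - 1 = 17
Supernet: 47.118.128.0/17


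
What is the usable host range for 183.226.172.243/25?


Network: 183.226.172.128
Broadcast: 183.226.172.255
First usable = network + 1
Last usable = broadcast - 1
Range: 183.226.172.129 to 183.226.172.254


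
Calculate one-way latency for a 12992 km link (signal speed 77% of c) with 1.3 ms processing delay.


Speed = 0.77 * 3e5 km/s = 231000 km/s
Propagation delay = 12992 / 231000 = 0.0562 s = 56.2424 ms
Processing delay = 1.3 ms
Total one-way latency = 57.5424 ms


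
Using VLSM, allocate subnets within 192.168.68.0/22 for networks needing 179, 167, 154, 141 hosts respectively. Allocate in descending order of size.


179 hosts -> /24 (254 usable): 192.168.68.0/24
167 hosts -> /24 (254 usable): 192.168.69.0/24
154 hosts -> /24 (254 usable): 192.168.70.0/24
141 hosts -> /24 (254 usable): 192.168.71.0/24
Allocation: 192.168.68.0/24 (179 hosts, 254 usable); 192.168.69.0/24 (167 hosts, 254 usable); 192.168.70.0/24 (154 hosts, 254 usable); 192.168.71.0/24 (141 hosts, 254 usable)


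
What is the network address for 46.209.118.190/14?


IP:   00101110.11010001.01110110.10111110
Mask: 11111111.11111100.00000000.00000000
AND operation:
Net:  00101110.11010000.00000000.00000000
Network: 46.208.0.0/14


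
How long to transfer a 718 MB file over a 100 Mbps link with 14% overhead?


Effective throughput = 100 * (1 - 14/100) = 86 Mbps
File size in Mb = 718 * 8 = 5744 Mb
Time = 5744 / 86
Time = 66.7907 seconds


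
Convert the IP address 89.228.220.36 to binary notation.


89 = 01011001
228 = 11100100
220 = 11011100
36 = 00100100
Binary: 01011001.11100100.11011100.00100100


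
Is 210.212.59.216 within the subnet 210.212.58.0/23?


Subnet network: 210.212.58.0
Test IP AND mask: 210.212.58.0
Yes, 210.212.59.216 is in 210.212.58.0/23


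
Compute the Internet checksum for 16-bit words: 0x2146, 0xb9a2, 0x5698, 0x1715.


Sum all words (with carry folding):
+ 0x2146 = 0x2146
+ 0xb9a2 = 0xdae8
+ 0x5698 = 0x3181
+ 0x1715 = 0x4896
One's complement: ~0x4896
Checksum = 0xb769


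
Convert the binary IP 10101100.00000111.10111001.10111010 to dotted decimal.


10101100 = 172
00000111 = 7
10111001 = 185
10111010 = 186
IP: 172.7.185.186


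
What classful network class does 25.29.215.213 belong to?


First octet: 25
Binary: 00011001
0xxxxxxx -> Class A (1-126)
Class A, default mask 255.0.0.0 (/8)


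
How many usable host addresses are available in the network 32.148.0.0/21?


Host bits = 32 - 21 = 11
Total addresses = 2^11 = 2048
Usable = total - 2 (network and broadcast)
Usable hosts: 2046


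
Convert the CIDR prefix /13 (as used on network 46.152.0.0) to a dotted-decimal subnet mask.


/13 means 13 network bits, 19 host bits
Binary: 11111111111110000000000000000000
Mask: 255.248.0.0


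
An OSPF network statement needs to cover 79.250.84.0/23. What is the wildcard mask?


Subnet mask: 255.255.254.0
Wildcard = 255.255.255.255 - subnet mask
255 - 255 = 0
255 - 255 = 0
255 - 254 = 1
255 - 0 = 255
Wildcard: 0.0.1.255


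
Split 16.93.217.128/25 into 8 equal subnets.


New prefix = 25 + 3 = 28
Each subnet has 16 addresses
  16.93.217.128/28
  16.93.217.144/28
  16.93.217.160/28
  16.93.217.176/28
  16.93.217.192/28
  16.93.217.208/28
  16.93.217.224/28
  16.93.217.240/28
Subnets: 16.93.217.128/28, 16.93.217.144/28, 16.93.217.160/28, 16.93.217.176/28, 16.93.217.192/28, 16.93.217.208/28, 16.93.217.224/28, 16.93.217.240/28


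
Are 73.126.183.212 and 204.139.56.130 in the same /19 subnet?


Mask: 255.255.224.0
73.126.183.212 AND mask = 73.126.160.0
204.139.56.130 AND mask = 204.139.32.0
No, different subnets (73.126.160.0 vs 204.139.32.0)


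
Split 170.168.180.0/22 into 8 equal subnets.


New prefix = 22 + 3 = 25
Each subnet has 128 addresses
  170.168.180.0/25
  170.168.180.128/25
  170.168.181.0/25
  170.168.181.128/25
  170.168.182.0/25
  170.168.182.128/25
  170.168.183.0/25
  170.168.183.128/25
Subnets: 170.168.180.0/25, 170.168.180.128/25, 170.168.181.0/25, 170.168.181.128/25, 170.168.182.0/25, 170.168.182.128/25, 170.168.183.0/25, 170.168.183.128/25


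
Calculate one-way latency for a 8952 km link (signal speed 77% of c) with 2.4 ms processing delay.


Speed = 0.77 * 3e5 km/s = 231000 km/s
Propagation delay = 8952 / 231000 = 0.0388 s = 38.7532 ms
Processing delay = 2.4 ms
Total one-way latency = 41.1532 ms


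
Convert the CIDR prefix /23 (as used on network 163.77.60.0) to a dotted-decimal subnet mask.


/23 means 23 network bits, 9 host bits
Binary: 11111111111111111111111000000000
Mask: 255.255.254.0


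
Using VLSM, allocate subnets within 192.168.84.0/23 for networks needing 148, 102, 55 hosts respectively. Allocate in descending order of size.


148 hosts -> /24 (254 usable): 192.168.84.0/24
102 hosts -> /25 (126 usable): 192.168.85.0/25
55 hosts -> /26 (62 usable): 192.168.85.128/26
Allocation: 192.168.84.0/24 (148 hosts, 254 usable); 192.168.85.0/25 (102 hosts, 126 usable); 192.168.85.128/26 (55 hosts, 62 usable)


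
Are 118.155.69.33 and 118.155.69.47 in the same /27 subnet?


Mask: 255.255.255.224
118.155.69.33 AND mask = 118.155.69.32
118.155.69.47 AND mask = 118.155.69.32
Yes, same subnet (118.155.69.32)


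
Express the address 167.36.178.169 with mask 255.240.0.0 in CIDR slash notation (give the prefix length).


Binary: 11111111.11110000.00000000.00000000
Count leading 1s
Prefix: /12


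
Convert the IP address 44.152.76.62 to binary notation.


44 = 00101100
152 = 10011000
76 = 01001100
62 = 00111110
Binary: 00101100.10011000.01001100.00111110


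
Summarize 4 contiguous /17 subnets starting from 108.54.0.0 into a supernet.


Original prefix: /17
Number of subnets: 4 = 2^2
New prefix = 17 - 2 = 15
Supernet: 108.54.0.0/15


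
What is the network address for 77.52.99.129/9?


IP:   01001101.00110100.01100011.10000001
Mask: 11111111.10000000.00000000.00000000
AND operation:
Net:  01001101.00000000.00000000.00000000
Network: 77.0.0.0/9


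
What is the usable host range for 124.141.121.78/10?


Network: 124.128.0.0
Broadcast: 124.191.255.255
First usable = network + 1
Last usable = broadcast - 1
Range: 124.128.0.1 to 124.191.255.254


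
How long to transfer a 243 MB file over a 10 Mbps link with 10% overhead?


Effective throughput = 10 * (1 - 10/100) = 9 Mbps
File size in Mb = 243 * 8 = 1944 Mb
Time = 1944 / 9
Time = 216 seconds


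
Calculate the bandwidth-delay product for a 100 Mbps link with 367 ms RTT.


BDP = bandwidth * RTT
= 100 Mbps * 367 ms
= 100 * 1e6 * 367 / 1000 bits
= 36700000 bits
= 4587500 bytes
= 4479.9805 KB
BDP = 36700000 bits (4587500 bytes)


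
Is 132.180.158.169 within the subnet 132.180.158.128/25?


Subnet network: 132.180.158.128
Test IP AND mask: 132.180.158.128
Yes, 132.180.158.169 is in 132.180.158.128/25


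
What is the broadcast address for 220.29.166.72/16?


Network: 220.29.0.0/16
Host bits = 16
Set all host bits to 1:
Broadcast: 220.29.255.255


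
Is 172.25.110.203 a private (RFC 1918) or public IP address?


RFC 1918 private ranges:
  10.0.0.0/8 (10.0.0.0 - 10.255.255.255)
  172.16.0.0/12 (172.16.0.0 - 172.31.255.255)
  192.168.0.0/16 (192.168.0.0 - 192.168.255.255)
Private (in 172.16.0.0/12)


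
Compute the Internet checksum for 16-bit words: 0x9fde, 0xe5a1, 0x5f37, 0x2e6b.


Sum all words (with carry folding):
+ 0x9fde = 0x9fde
+ 0xe5a1 = 0x8580
+ 0x5f37 = 0xe4b7
+ 0x2e6b = 0x1323
One's complement: ~0x1323
Checksum = 0xecdc


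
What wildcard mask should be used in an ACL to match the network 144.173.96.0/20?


Subnet mask: 255.255.240.0
Wildcard = 255.255.255.255 - subnet mask
255 - 255 = 0
255 - 255 = 0
255 - 240 = 15
255 - 0 = 255
Wildcard: 0.0.15.255


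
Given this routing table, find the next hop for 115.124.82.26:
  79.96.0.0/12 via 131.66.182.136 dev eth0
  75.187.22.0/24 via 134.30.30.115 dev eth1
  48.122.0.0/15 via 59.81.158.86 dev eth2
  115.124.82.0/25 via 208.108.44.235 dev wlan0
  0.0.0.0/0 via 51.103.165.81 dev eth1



Longest prefix match for 115.124.82.26:
  /12 79.96.0.0: no
  /24 75.187.22.0: no
  /15 48.122.0.0: no
  /25 115.124.82.0: MATCH
  /0 0.0.0.0: MATCH
Selected: next-hop 208.108.44.235 via wlan0 (matched /25)


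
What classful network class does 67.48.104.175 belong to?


First octet: 67
Binary: 01000011
0xxxxxxx -> Class A (1-126)
Class A, default mask 255.0.0.0 (/8)


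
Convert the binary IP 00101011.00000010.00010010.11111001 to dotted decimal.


00101011 = 43
00000010 = 2
00010010 = 18
11111001 = 249
IP: 43.2.18.249


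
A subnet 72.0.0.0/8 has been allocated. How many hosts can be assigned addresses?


Host bits = 32 - 8 = 24
Total addresses = 2^24 = 16777216
Usable = total - 2 (network and broadcast)
Usable hosts: 16777214


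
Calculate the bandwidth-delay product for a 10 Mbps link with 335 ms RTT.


BDP = bandwidth * RTT
= 10 Mbps * 335 ms
= 10 * 1e6 * 335 / 1000 bits
= 3350000 bits
= 418750 bytes
= 408.9355 KB
BDP = 3350000 bits (418750 bytes)


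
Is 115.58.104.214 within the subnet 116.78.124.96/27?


Subnet network: 116.78.124.96
Test IP AND mask: 115.58.104.192
No, 115.58.104.214 is not in 116.78.124.96/27


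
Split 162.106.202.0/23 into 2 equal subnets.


New prefix = 23 + 1 = 24
Each subnet has 256 addresses
  162.106.202.0/24
  162.106.203.0/24
Subnets: 162.106.202.0/24, 162.106.203.0/24


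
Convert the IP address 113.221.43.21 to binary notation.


113 = 01110001
221 = 11011101
43 = 00101011
21 = 00010101
Binary: 01110001.11011101.00101011.00010101


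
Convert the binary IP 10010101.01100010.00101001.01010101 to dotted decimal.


10010101 = 149
01100010 = 98
00101001 = 41
01010101 = 85
IP: 149.98.41.85


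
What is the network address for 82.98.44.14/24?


IP:   01010010.01100010.00101100.00001110
Mask: 11111111.11111111.11111111.00000000
AND operation:
Net:  01010010.01100010.00101100.00000000
Network: 82.98.44.0/24


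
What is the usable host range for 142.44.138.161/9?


Network: 142.0.0.0
Broadcast: 142.127.255.255
First usable = network + 1
Last usable = broadcast - 1
Range: 142.0.0.1 to 142.127.255.254


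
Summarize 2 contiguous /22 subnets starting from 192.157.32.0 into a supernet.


Original prefix: /22
Number of subnets: 2 = 2^1
New prefix = 22 - 1 = 21
Supernet: 192.157.32.0/21


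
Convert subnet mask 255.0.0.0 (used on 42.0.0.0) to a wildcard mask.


Subnet mask: 255.0.0.0
Wildcard = 255.255.255.255 - subnet mask
255 - 255 = 0
255 - 0 = 255
255 - 0 = 255
255 - 0 = 255
Wildcard: 0.255.255.255


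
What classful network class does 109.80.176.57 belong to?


First octet: 109
Binary: 01101101
0xxxxxxx -> Class A (1-126)
Class A, default mask 255.0.0.0 (/8)


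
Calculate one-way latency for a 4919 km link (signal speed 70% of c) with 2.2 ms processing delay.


Speed = 0.7 * 3e5 km/s = 210000 km/s
Propagation delay = 4919 / 210000 = 0.0234 s = 23.4238 ms
Processing delay = 2.2 ms
Total one-way latency = 25.6238 ms


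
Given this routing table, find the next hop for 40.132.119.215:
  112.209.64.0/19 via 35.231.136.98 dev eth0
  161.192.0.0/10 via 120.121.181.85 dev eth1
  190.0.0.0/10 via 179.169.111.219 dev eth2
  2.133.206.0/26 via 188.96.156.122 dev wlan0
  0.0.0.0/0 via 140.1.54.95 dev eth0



Longest prefix match for 40.132.119.215:
  /19 112.209.64.0: no
  /10 161.192.0.0: no
  /10 190.0.0.0: no
  /26 2.133.206.0: no
  /0 0.0.0.0: MATCH
Selected: next-hop 140.1.54.95 via eth0 (matched /0)


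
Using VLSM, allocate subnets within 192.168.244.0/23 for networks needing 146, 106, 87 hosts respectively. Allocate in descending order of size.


146 hosts -> /24 (254 usable): 192.168.244.0/24
106 hosts -> /25 (126 usable): 192.168.245.0/25
87 hosts -> /25 (126 usable): 192.168.245.128/25
Allocation: 192.168.244.0/24 (146 hosts, 254 usable); 192.168.245.0/25 (106 hosts, 126 usable); 192.168.245.128/25 (87 hosts, 126 usable)


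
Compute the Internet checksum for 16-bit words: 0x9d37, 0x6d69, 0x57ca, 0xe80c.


Sum all words (with carry folding):
+ 0x9d37 = 0x9d37
+ 0x6d69 = 0x0aa1
+ 0x57ca = 0x626b
+ 0xe80c = 0x4a78
One's complement: ~0x4a78
Checksum = 0xb587


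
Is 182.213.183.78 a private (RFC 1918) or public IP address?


RFC 1918 private ranges:
  10.0.0.0/8 (10.0.0.0 - 10.255.255.255)
  172.16.0.0/12 (172.16.0.0 - 172.31.255.255)
  192.168.0.0/16 (192.168.0.0 - 192.168.255.255)
Public (not in any RFC 1918 range)


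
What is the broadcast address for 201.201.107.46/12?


Network: 201.192.0.0/12
Host bits = 20
Set all host bits to 1:
Broadcast: 201.207.255.255


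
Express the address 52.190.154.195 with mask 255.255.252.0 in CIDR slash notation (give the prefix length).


Binary: 11111111.11111111.11111100.00000000
Count leading 1s
Prefix: /22


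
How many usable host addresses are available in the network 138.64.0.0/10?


Host bits = 32 - 10 = 22
Total addresses = 2^22 = 4194304
Usable = total - 2 (network and broadcast)
Usable hosts: 4194302


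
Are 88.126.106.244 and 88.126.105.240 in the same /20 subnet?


Mask: 255.255.240.0
88.126.106.244 AND mask = 88.126.96.0
88.126.105.240 AND mask = 88.126.96.0
Yes, same subnet (88.126.96.0)


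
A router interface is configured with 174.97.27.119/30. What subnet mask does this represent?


/30 means 30 network bits, 2 host bits
Binary: 11111111111111111111111111111100
Mask: 255.255.255.252


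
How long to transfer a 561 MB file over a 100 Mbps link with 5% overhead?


Effective throughput = 100 * (1 - 5/100) = 95 Mbps
File size in Mb = 561 * 8 = 4488 Mb
Time = 4488 / 95
Time = 47.2421 seconds


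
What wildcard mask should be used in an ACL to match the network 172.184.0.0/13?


Subnet mask: 255.248.0.0
Wildcard = 255.255.255.255 - subnet mask
255 - 255 = 0
255 - 248 = 7
255 - 0 = 255
255 - 0 = 255
Wildcard: 0.7.255.255


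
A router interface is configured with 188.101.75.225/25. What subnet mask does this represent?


/25 means 25 network bits, 7 host bits
Binary: 11111111111111111111111110000000
Mask: 255.255.255.128


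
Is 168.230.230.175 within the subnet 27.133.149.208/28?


Subnet network: 27.133.149.208
Test IP AND mask: 168.230.230.160
No, 168.230.230.175 is not in 27.133.149.208/28


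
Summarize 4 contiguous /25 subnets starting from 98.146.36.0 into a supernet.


Original prefix: /25
Number of subnets: 4 = 2^2
New prefix = 25 - 2 = 23
Supernet: 98.146.36.0/23


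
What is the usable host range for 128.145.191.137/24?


Network: 128.145.191.0
Broadcast: 128.145.191.255
First usable = network + 1
Last usable = broadcast - 1
Range: 128.145.191.1 to 128.145.191.254


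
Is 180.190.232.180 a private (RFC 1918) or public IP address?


RFC 1918 private ranges:
  10.0.0.0/8 (10.0.0.0 - 10.255.255.255)
  172.16.0.0/12 (172.16.0.0 - 172.31.255.255)
  192.168.0.0/16 (192.168.0.0 - 192.168.255.255)
Public (not in any RFC 1918 range)


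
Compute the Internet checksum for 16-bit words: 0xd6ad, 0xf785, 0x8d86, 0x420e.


Sum all words (with carry folding):
+ 0xd6ad = 0xd6ad
+ 0xf785 = 0xce33
+ 0x8d86 = 0x5bba
+ 0x420e = 0x9dc8
One's complement: ~0x9dc8
Checksum = 0x6237


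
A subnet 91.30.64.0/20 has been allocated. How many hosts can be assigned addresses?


Host bits = 32 - 20 = 12
Total addresses = 2^12 = 4096
Usable = total - 2 (network and broadcast)
Usable hosts: 4094


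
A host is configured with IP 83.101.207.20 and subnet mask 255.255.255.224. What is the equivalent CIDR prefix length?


Binary: 11111111.11111111.11111111.11100000
Count leading 1s
Prefix: /27


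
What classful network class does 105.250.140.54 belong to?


First octet: 105
Binary: 01101001
0xxxxxxx -> Class A (1-126)
Class A, default mask 255.0.0.0 (/8)


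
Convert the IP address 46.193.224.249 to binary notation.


46 = 00101110
193 = 11000001
224 = 11100000
249 = 11111001
Binary: 00101110.11000001.11100000.11111001


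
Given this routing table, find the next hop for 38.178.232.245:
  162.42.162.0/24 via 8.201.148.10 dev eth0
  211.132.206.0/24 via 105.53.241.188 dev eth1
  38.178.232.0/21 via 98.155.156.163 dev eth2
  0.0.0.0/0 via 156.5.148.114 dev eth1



Longest prefix match for 38.178.232.245:
  /24 162.42.162.0: no
  /24 211.132.206.0: no
  /21 38.178.232.0: MATCH
  /0 0.0.0.0: MATCH
Selected: next-hop 98.155.156.163 via eth2 (matched /21)


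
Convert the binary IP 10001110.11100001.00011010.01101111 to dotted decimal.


10001110 = 142
11100001 = 225
00011010 = 26
01101111 = 111
IP: 142.225.26.111


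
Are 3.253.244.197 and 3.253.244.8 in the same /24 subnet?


Mask: 255.255.255.0
3.253.244.197 AND mask = 3.253.244.0
3.253.244.8 AND mask = 3.253.244.0
Yes, same subnet (3.253.244.0)


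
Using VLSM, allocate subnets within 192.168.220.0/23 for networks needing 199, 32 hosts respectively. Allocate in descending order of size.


199 hosts -> /24 (254 usable): 192.168.220.0/24
32 hosts -> /26 (62 usable): 192.168.221.0/26
Allocation: 192.168.220.0/24 (199 hosts, 254 usable); 192.168.221.0/26 (32 hosts, 62 usable)


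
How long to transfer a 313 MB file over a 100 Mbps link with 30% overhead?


Effective throughput = 100 * (1 - 30/100) = 70 Mbps
File size in Mb = 313 * 8 = 2504 Mb
Time = 2504 / 70
Time = 35.7714 seconds


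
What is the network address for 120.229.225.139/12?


IP:   01111000.11100101.11100001.10001011
Mask: 11111111.11110000.00000000.00000000
AND operation:
Net:  01111000.11100000.00000000.00000000
Network: 120.224.0.0/12


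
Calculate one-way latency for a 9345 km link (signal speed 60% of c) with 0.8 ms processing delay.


Speed = 0.6 * 3e5 km/s = 180000 km/s
Propagation delay = 9345 / 180000 = 0.0519 s = 51.9167 ms
Processing delay = 0.8 ms
Total one-way latency = 52.7167 ms


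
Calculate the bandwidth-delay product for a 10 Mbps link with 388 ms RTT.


BDP = bandwidth * RTT
= 10 Mbps * 388 ms
= 10 * 1e6 * 388 / 1000 bits
= 3880000 bits
= 485000 bytes
= 473.6328 KB
BDP = 3880000 bits (485000 bytes)


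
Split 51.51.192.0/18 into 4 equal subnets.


New prefix = 18 + 2 = 20
Each subnet has 4096 addresses
  51.51.192.0/20
  51.51.208.0/20
  51.51.224.0/20
  51.51.240.0/20
Subnets: 51.51.192.0/20, 51.51.208.0/20, 51.51.224.0/20, 51.51.240.0/20


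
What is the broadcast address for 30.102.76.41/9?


Network: 30.0.0.0/9
Host bits = 23
Set all host bits to 1:
Broadcast: 30.127.255.255


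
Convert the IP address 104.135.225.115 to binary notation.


104 = 01101000
135 = 10000111
225 = 11100001
115 = 01110011
Binary: 01101000.10000111.11100001.01110011


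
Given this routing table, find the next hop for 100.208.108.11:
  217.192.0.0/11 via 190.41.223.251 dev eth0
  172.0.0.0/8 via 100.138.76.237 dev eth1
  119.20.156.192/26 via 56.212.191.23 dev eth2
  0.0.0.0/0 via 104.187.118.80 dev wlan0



Longest prefix match for 100.208.108.11:
  /11 217.192.0.0: no
  /8 172.0.0.0: no
  /26 119.20.156.192: no
  /0 0.0.0.0: MATCH
Selected: next-hop 104.187.118.80 via wlan0 (matched /0)


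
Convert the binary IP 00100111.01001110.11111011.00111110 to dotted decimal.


00100111 = 39
01001110 = 78
11111011 = 251
00111110 = 62
IP: 39.78.251.62


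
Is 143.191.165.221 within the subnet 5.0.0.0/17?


Subnet network: 5.0.0.0
Test IP AND mask: 143.191.128.0
No, 143.191.165.221 is not in 5.0.0.0/17


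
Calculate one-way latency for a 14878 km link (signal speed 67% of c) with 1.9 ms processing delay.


Speed = 0.67 * 3e5 km/s = 201000 km/s
Propagation delay = 14878 / 201000 = 0.074 s = 74.0199 ms
Processing delay = 1.9 ms
Total one-way latency = 75.9199 ms


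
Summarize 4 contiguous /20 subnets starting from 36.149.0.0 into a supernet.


Original prefix: /20
Number of subnets: 4 = 2^2
New prefix = 20 - 2 = 18
Supernet: 36.149.0.0/18


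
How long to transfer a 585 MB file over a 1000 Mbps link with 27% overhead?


Effective throughput = 1000 * (1 - 27/100) = 730 Mbps
File size in Mb = 585 * 8 = 4680 Mb
Time = 4680 / 730
Time = 6.411 seconds


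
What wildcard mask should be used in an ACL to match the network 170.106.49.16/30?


Subnet mask: 255.255.255.252
Wildcard = 255.255.255.255 - subnet mask
255 - 255 = 0
255 - 255 = 0
255 - 255 = 0
255 - 252 = 3
Wildcard: 0.0.0.3


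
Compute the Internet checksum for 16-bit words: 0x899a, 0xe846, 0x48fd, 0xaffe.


Sum all words (with carry folding):
+ 0x899a = 0x899a
+ 0xe846 = 0x71e1
+ 0x48fd = 0xbade
+ 0xaffe = 0x6add
One's complement: ~0x6add
Checksum = 0x9522


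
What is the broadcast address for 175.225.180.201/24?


Network: 175.225.180.0/24
Host bits = 8
Set all host bits to 1:
Broadcast: 175.225.180.255


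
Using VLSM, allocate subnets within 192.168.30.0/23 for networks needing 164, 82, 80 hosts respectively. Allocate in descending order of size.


164 hosts -> /24 (254 usable): 192.168.30.0/24
82 hosts -> /25 (126 usable): 192.168.31.0/25
80 hosts -> /25 (126 usable): 192.168.31.128/25
Allocation: 192.168.30.0/24 (164 hosts, 254 usable); 192.168.31.0/25 (82 hosts, 126 usable); 192.168.31.128/25 (80 hosts, 126 usable)


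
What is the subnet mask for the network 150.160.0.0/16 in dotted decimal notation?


/16 means 16 network bits, 16 host bits
Binary: 11111111111111110000000000000000
Mask: 255.255.0.0


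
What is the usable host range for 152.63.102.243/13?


Network: 152.56.0.0
Broadcast: 152.63.255.255
First usable = network + 1
Last usable = broadcast - 1
Range: 152.56.0.1 to 152.63.255.254


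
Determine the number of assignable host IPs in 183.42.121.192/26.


Host bits = 32 - 26 = 6
Total addresses = 2^6 = 64
Usable = total - 2 (network and broadcast)
Usable hosts: 62


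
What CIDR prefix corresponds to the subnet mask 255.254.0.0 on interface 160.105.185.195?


Binary: 11111111.11111110.00000000.00000000
Count leading 1s
Prefix: /15


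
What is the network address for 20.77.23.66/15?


IP:   00010100.01001101.00010111.01000010
Mask: 11111111.11111110.00000000.00000000
AND operation:
Net:  00010100.01001100.00000000.00000000
Network: 20.76.0.0/15


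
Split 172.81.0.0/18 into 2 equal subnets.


New prefix = 18 + 1 = 19
Each subnet has 8192 addresses
  172.81.0.0/19
  172.81.32.0/19
Subnets: 172.81.0.0/19, 172.81.32.0/19


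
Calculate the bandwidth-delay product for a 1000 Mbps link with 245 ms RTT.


BDP = bandwidth * RTT
= 1000 Mbps * 245 ms
= 1000 * 1e6 * 245 / 1000 bits
= 245000000 bits
= 30625000 bytes
= 29907.2266 KB
BDP = 245000000 bits (30625000 bytes)


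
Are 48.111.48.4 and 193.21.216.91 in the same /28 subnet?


Mask: 255.255.255.240
48.111.48.4 AND mask = 48.111.48.0
193.21.216.91 AND mask = 193.21.216.80
No, different subnets (48.111.48.0 vs 193.21.216.80)


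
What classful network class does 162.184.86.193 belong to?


First octet: 162
Binary: 10100010
10xxxxxx -> Class B (128-191)
Class B, default mask 255.255.0.0 (/16)


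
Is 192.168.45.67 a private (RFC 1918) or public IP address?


RFC 1918 private ranges:
  10.0.0.0/8 (10.0.0.0 - 10.255.255.255)
  172.16.0.0/12 (172.16.0.0 - 172.31.255.255)
  192.168.0.0/16 (192.168.0.0 - 192.168.255.255)
Private (in 192.168.0.0/16)


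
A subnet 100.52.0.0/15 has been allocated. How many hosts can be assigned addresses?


Host bits = 32 - 15 = 17
Total addresses = 2^17 = 131072
Usable = total - 2 (network and broadcast)
Usable hosts: 131070


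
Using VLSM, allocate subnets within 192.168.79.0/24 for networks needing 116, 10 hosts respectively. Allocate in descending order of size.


116 hosts -> /25 (126 usable): 192.168.79.0/25
10 hosts -> /28 (14 usable): 192.168.79.128/28
Allocation: 192.168.79.0/25 (116 hosts, 126 usable); 192.168.79.128/28 (10 hosts, 14 usable)


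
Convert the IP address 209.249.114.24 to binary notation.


209 = 11010001
249 = 11111001
114 = 01110010
24 = 00011000
Binary: 11010001.11111001.01110010.00011000
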